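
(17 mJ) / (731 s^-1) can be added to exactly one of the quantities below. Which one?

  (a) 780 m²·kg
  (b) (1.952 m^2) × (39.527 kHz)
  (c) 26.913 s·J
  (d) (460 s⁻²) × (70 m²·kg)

(c)

Reference: [kg·m²·s⁻²] / [s⁻¹] = kg·m²·s⁻¹.
Each option:
  (a) kg·m²
  (b) [m²] · [s⁻¹] = m²·s⁻¹
  (c) J·s = N·m·s = kg·m²·s⁻¹  ← same
  (d) [s⁻²] · [kg·m²] = kg·m²·s⁻²
Only (c) matches kg·m²·s⁻¹.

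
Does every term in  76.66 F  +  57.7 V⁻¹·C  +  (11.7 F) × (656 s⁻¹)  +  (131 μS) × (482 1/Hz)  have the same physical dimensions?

Reduce each to base SI dimensions:
  76.66 F:  F = C·V⁻¹ = kg⁻¹·m⁻²·s⁴·A²
  57.7 V⁻¹·C:  C·V⁻¹ = s·A·(J·C⁻¹)⁻¹ = kg⁻¹·m⁻²·s⁴·A²
  (11.7 F) × (656 s⁻¹):  [kg⁻¹·m⁻²·s⁴·A²] · [s⁻¹] = kg⁻¹·m⁻²·s³·A²
  (131 μS) × (482 1/Hz):  [kg⁻¹·m⁻²·s³·A²] · [s] = kg⁻¹·m⁻²·s⁴·A²
The terms do not share a single dimension (kg⁻¹·m⁻²·s³·A² vs kg⁻¹·m⁻²·s⁴·A²).

No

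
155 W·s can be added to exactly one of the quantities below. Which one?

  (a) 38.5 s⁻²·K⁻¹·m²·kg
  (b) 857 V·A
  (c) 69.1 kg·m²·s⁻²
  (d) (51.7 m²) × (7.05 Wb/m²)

(c)

Reference: W·s = J·s⁻¹·s = kg·m²·s⁻².
Each option:
  (a) kg·m²·s⁻²·K⁻¹
  (b) V·A = J·C⁻¹·A = kg·m²·s⁻³
  (c) kg·m²·s⁻²  ← same
  (d) [m²] · [kg·s⁻²·A⁻¹] = kg·m²·s⁻²·A⁻¹
Only (c) matches kg·m²·s⁻².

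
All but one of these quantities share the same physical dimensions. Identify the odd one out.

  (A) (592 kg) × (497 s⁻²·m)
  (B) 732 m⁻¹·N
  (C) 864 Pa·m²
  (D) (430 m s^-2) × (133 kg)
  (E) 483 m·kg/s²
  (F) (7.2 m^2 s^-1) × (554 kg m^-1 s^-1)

(B)

Dimensions:
  (A) [kg] · [m·s⁻²] = kg·m·s⁻²
  (B) N·m⁻¹ = kg·m·s⁻²·m⁻¹ = kg·s⁻²
  (C) Pa·m² = N·m⁻²·m² = kg·m·s⁻²
  (D) [m·s⁻²] · [kg] = kg·m·s⁻²
  (E) kg·m·s⁻²
  (F) [m²·s⁻¹] · [kg·m⁻¹·s⁻¹] = kg·m·s⁻²
All reduce to kg·m·s⁻² except (B), which is kg·s⁻².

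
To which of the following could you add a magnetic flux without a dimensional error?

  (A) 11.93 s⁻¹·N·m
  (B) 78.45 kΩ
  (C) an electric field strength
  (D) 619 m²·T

Reference: [magnetic flux] = kg·m²·s⁻²·A⁻¹.
Each option:
  (A) N·m·s⁻¹ = kg·m·s⁻²·m·s⁻¹ = kg·m²·s⁻³
  (B) Ω = V·A⁻¹ = kg·m²·s⁻³·A⁻²
  (C) [electric field strength] = kg·m·s⁻³·A⁻¹
  (D) T·m² = Wb·m⁻²·m² = kg·m²·s⁻²·A⁻¹  ← same
Only (D) matches kg·m²·s⁻²·A⁻¹.

(D)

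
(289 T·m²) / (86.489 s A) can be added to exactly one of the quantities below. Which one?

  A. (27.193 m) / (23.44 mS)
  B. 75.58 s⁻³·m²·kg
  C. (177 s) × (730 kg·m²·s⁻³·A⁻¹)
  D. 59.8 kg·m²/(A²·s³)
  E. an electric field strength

Reference: [kg·m²·s⁻²·A⁻¹] / [s·A] = kg·m²·s⁻³·A⁻².
Each option:
  A. [m] / [kg⁻¹·m⁻²·s³·A²] = kg·m³·s⁻³·A⁻²
  B. kg·m²·s⁻³
  C. [s] · [kg·m²·s⁻³·A⁻¹] = kg·m²·s⁻²·A⁻¹
  D. kg·m²·s⁻³·A⁻²  ← same
  E. [electric field strength] = kg·m·s⁻³·A⁻¹
Only D. matches kg·m²·s⁻³·A⁻².

D.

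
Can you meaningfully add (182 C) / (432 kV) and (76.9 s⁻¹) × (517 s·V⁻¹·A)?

No

Reduce each to base SI dimensions:
  (182 C) / (432 kV):  [s·A] / [kg·m²·s⁻³·A⁻¹] = kg⁻¹·m⁻²·s⁴·A²
  (76.9 s⁻¹) × (517 s·V⁻¹·A):  [s⁻¹] · [kg⁻¹·m⁻²·s⁴·A²] = kg⁻¹·m⁻²·s³·A²
kg⁻¹·m⁻²·s⁴·A² ≠ kg⁻¹·m⁻²·s³·A², so they cannot be added.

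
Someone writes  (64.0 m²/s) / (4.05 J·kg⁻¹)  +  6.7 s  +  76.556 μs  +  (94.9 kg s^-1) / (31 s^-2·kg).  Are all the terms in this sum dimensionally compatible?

Work out the base dimensions of each:
  (64.0 m²/s) / (4.05 J·kg⁻¹):  [m²·s⁻¹] / [m²·s⁻²] = s
  6.7 s:  s
  76.556 μs:  s
  (94.9 kg s^-1) / (31 s^-2·kg):  [kg·s⁻¹] / [kg·s⁻²] = s
Every term reduces to s.

Yes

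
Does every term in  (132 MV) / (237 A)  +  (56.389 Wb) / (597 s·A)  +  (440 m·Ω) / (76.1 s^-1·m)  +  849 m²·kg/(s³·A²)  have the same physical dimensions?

Expand each in SI base units:
  (132 MV) / (237 A):  [kg·m²·s⁻³·A⁻¹] / [A] = kg·m²·s⁻³·A⁻²
  (56.389 Wb) / (597 s·A):  [kg·m²·s⁻²·A⁻¹] / [s·A] = kg·m²·s⁻³·A⁻²
  (440 m·Ω) / (76.1 s^-1·m):  [kg·m³·s⁻³·A⁻²] / [m·s⁻¹] = kg·m²·s⁻²·A⁻²
  849 m²·kg/(s³·A²):  kg·m²·s⁻³·A⁻²
The terms do not share a single dimension (kg·m²·s⁻²·A⁻² vs kg·m²·s⁻³·A⁻²).

No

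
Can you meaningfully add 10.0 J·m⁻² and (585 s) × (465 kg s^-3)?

In SI base units:
  10.0 J·m⁻²:  J·m⁻² = N·m·m⁻² = kg·s⁻²
  (585 s) × (465 kg s^-3):  [s] · [kg·s⁻³] = kg·s⁻²
Both are kg·s⁻², so they have the same dimensions and can be added.

Yes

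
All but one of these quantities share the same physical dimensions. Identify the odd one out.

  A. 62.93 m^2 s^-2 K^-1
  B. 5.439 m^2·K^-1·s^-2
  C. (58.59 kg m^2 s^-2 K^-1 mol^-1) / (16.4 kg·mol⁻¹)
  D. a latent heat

In SI base units:
  A. m²·s⁻²·K⁻¹
  B. m²·s⁻²·K⁻¹
  C. [kg·m²·s⁻²·K⁻¹·mol⁻¹] / [kg·mol⁻¹] = m²·s⁻²·K⁻¹
  D. [latent heat] = m²·s⁻²
All reduce to m²·s⁻²·K⁻¹ except D., which is m²·s⁻².

D.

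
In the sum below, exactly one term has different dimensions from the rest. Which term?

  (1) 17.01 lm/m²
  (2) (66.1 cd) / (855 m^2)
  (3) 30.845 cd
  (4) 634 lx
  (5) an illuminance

(3)

Dimensions:
  (1) lm·m⁻² = cd·m⁻² = m⁻²·cd
  (2) [cd] / [m²] = m⁻²·cd
  (3) cd
  (4) lx = lm·m⁻² = m⁻²·cd
  (5) [illuminance] = m⁻²·cd
All reduce to m⁻²·cd except (3), which is cd.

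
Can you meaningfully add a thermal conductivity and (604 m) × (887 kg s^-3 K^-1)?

Yes

In SI base units:
  a thermal conductivity:  [thermal conductivity] = kg·m·s⁻³·K⁻¹
  (604 m) × (887 kg s^-3 K^-1):  [m] · [kg·s⁻³·K⁻¹] = kg·m·s⁻³·K⁻¹
Both are kg·m·s⁻³·K⁻¹, so they have the same dimensions and can be added.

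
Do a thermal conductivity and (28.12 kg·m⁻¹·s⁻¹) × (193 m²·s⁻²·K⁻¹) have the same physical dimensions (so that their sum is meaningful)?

Expand each in SI base units:
  a thermal conductivity:  [thermal conductivity] = kg·m·s⁻³·K⁻¹
  (28.12 kg·m⁻¹·s⁻¹) × (193 m²·s⁻²·K⁻¹):  [kg·m⁻¹·s⁻¹] · [m²·s⁻²·K⁻¹] = kg·m·s⁻³·K⁻¹
Both are kg·m·s⁻³·K⁻¹, so they have the same dimensions and can be added.

Yes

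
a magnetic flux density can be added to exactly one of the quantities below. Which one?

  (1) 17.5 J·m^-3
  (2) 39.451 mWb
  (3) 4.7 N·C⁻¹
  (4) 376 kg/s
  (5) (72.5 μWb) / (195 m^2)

Reference: [magnetic flux density] = kg·s⁻²·A⁻¹.
Each option:
  (1) J·m⁻³ = N·m·m⁻³ = kg·m⁻¹·s⁻²
  (2) Wb = V·s = kg·m²·s⁻²·A⁻¹
  (3) N·C⁻¹ = kg·m·s⁻²·(s·A)⁻¹ = kg·m·s⁻³·A⁻¹
  (4) kg·s⁻¹
  (5) [kg·m²·s⁻²·A⁻¹] / [m²] = kg·s⁻²·A⁻¹  ← same
Only (5) matches kg·s⁻²·A⁻¹.

(5)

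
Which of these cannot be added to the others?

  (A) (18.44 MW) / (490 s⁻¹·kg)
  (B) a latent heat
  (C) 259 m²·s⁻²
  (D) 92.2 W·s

Reduce each to base SI dimensions:
  (A) [kg·m²·s⁻³] / [kg·s⁻¹] = m²·s⁻²
  (B) [latent heat] = m²·s⁻²
  (C) m²·s⁻²
  (D) W·s = J·s⁻¹·s = kg·m²·s⁻²
All reduce to m²·s⁻² except (D), which is kg·m²·s⁻².

(D)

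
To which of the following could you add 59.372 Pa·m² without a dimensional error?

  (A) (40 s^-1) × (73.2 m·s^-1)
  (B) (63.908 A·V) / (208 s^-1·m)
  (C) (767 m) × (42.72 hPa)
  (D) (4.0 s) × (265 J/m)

Reference: Pa·m² = N·m⁻²·m² = kg·m·s⁻².
Each option:
  (A) [s⁻¹] · [m·s⁻¹] = m·s⁻²
  (B) [kg·m²·s⁻³] / [m·s⁻¹] = kg·m·s⁻²  ← same
  (C) [m] · [kg·m⁻¹·s⁻²] = kg·s⁻²
  (D) [s] · [kg·m·s⁻²] = kg·m·s⁻¹
Only (B) matches kg·m·s⁻².

(B)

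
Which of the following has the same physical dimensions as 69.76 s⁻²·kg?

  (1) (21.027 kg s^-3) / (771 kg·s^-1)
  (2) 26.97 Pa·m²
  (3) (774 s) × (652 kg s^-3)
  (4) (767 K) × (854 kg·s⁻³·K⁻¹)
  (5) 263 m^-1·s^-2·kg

(3)

Reference: kg·s⁻².
Each option:
  (1) [kg·s⁻³] / [kg·s⁻¹] = s⁻²
  (2) Pa·m² = N·m⁻²·m² = kg·m·s⁻²
  (3) [s] · [kg·s⁻³] = kg·s⁻²  ← same
  (4) [K] · [kg·s⁻³·K⁻¹] = kg·s⁻³
  (5) kg·m⁻¹·s⁻²
Only (3) matches kg·s⁻².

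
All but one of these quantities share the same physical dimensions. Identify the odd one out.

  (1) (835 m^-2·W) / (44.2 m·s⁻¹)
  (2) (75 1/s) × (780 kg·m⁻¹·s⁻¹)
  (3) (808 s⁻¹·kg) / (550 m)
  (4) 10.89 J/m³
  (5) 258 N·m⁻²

Work out the base dimensions of each:
  (1) [kg·s⁻³] / [m·s⁻¹] = kg·m⁻¹·s⁻²
  (2) [s⁻¹] · [kg·m⁻¹·s⁻¹] = kg·m⁻¹·s⁻²
  (3) [kg·s⁻¹] / [m] = kg·m⁻¹·s⁻¹
  (4) J·m⁻³ = N·m·m⁻³ = kg·m⁻¹·s⁻²
  (5) N·m⁻² = kg·m·s⁻²·m⁻² = kg·m⁻¹·s⁻²
All reduce to kg·m⁻¹·s⁻² except (3), which is kg·m⁻¹·s⁻¹.

(3)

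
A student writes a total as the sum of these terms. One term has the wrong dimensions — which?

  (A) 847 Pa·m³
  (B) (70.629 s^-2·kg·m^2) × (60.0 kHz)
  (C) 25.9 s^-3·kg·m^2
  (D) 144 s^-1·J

(A)

Reduce each to base SI dimensions:
  (A) Pa·m³ = N·m⁻²·m³ = kg·m²·s⁻²
  (B) [kg·m²·s⁻²] · [s⁻¹] = kg·m²·s⁻³
  (C) kg·m²·s⁻³
  (D) J·s⁻¹ = N·m·s⁻¹ = kg·m²·s⁻³
All reduce to kg·m²·s⁻³ except (A), which is kg·m²·s⁻².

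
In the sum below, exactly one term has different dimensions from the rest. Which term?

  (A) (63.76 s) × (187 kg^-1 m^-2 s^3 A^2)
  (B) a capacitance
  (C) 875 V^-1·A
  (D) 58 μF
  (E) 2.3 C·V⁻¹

In SI base units:
  (A) [s] · [kg⁻¹·m⁻²·s³·A²] = kg⁻¹·m⁻²·s⁴·A²
  (B) [capacitance] = kg⁻¹·m⁻²·s⁴·A²
  (C) A·V⁻¹ = A·(J·C⁻¹)⁻¹ = kg⁻¹·m⁻²·s³·A²
  (D) F = C·V⁻¹ = kg⁻¹·m⁻²·s⁴·A²
  (E) C·V⁻¹ = s·A·(J·C⁻¹)⁻¹ = kg⁻¹·m⁻²·s⁴·A²
All reduce to kg⁻¹·m⁻²·s⁴·A² except (C), which is kg⁻¹·m⁻²·s³·A².

(C)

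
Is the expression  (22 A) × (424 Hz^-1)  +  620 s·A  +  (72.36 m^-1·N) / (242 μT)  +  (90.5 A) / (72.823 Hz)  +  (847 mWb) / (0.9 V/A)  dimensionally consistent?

Dimensions:
  (22 A) × (424 Hz^-1):  [A] · [s] = s·A
  620 s·A:  A·s = s·A
  (72.36 m^-1·N) / (242 μT):  [kg·s⁻²] / [kg·s⁻²·A⁻¹] = A
  (90.5 A) / (72.823 Hz):  [A] / [s⁻¹] = s·A
  (847 mWb) / (0.9 V/A):  [kg·m²·s⁻²·A⁻¹] / [kg·m²·s⁻³·A⁻²] = s·A
The terms do not share a single dimension (A vs s·A).

No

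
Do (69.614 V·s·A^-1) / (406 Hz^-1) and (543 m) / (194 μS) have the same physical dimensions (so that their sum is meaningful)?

Reduce each to base SI dimensions:
  (69.614 V·s·A^-1) / (406 Hz^-1):  [kg·m²·s⁻²·A⁻²] / [s] = kg·m²·s⁻³·A⁻²
  (543 m) / (194 μS):  [m] / [kg⁻¹·m⁻²·s³·A²] = kg·m³·s⁻³·A⁻²
kg·m²·s⁻³·A⁻² ≠ kg·m³·s⁻³·A⁻², so they cannot be added.

No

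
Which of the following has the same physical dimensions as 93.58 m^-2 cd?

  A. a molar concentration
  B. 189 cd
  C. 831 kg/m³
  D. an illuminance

D.

Reference: m⁻²·cd.
Each option:
  A. [molar concentration] = m⁻³·mol
  B. cd
  C. kg·m⁻³
  D. [illuminance] = m⁻²·cd  ← same
Only D. matches m⁻²·cd.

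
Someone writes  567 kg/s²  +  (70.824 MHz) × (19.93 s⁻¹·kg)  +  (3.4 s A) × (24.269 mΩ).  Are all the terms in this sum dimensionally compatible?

No

Expand each in SI base units:
  567 kg/s²:  kg·s⁻²
  (70.824 MHz) × (19.93 s⁻¹·kg):  [s⁻¹] · [kg·s⁻¹] = kg·s⁻²
  (3.4 s A) × (24.269 mΩ):  [s·A] · [kg·m²·s⁻³·A⁻²] = kg·m²·s⁻²·A⁻¹
The terms do not share a single dimension (kg·m²·s⁻²·A⁻¹ vs kg·s⁻²).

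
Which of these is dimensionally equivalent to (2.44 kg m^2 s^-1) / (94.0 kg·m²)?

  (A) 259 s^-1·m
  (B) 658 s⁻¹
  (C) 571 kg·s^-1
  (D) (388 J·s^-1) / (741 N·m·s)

Reference: [kg·m²·s⁻¹] / [kg·m²] = s⁻¹.
Each option:
  (A) m·s⁻¹
  (B) s⁻¹  ← same
  (C) kg·s⁻¹
  (D) [kg·m²·s⁻³] / [kg·m²·s⁻¹] = s⁻²
Only (B) matches s⁻¹.

(B)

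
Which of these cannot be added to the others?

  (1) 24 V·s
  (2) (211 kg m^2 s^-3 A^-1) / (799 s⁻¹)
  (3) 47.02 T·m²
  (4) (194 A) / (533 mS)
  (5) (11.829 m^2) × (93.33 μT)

Expand each in SI base units:
  (1) V·s = J·C⁻¹·s = kg·m²·s⁻²·A⁻¹
  (2) [kg·m²·s⁻³·A⁻¹] / [s⁻¹] = kg·m²·s⁻²·A⁻¹
  (3) T·m² = Wb·m⁻²·m² = kg·m²·s⁻²·A⁻¹
  (4) [A] / [kg⁻¹·m⁻²·s³·A²] = kg·m²·s⁻³·A⁻¹
  (5) [m²] · [kg·s⁻²·A⁻¹] = kg·m²·s⁻²·A⁻¹
All reduce to kg·m²·s⁻²·A⁻¹ except (4), which is kg·m²·s⁻³·A⁻¹.

(4)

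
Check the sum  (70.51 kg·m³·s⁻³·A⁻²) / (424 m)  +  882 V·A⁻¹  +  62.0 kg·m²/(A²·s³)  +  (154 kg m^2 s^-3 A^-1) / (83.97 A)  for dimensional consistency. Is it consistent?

Expand each in SI base units:
  (70.51 kg·m³·s⁻³·A⁻²) / (424 m):  [kg·m³·s⁻³·A⁻²] / [m] = kg·m²·s⁻³·A⁻²
  882 V·A⁻¹:  V·A⁻¹ = J·C⁻¹·A⁻¹ = kg·m²·s⁻³·A⁻²
  62.0 kg·m²/(A²·s³):  kg·m²·s⁻³·A⁻²
  (154 kg m^2 s^-3 A^-1) / (83.97 A):  [kg·m²·s⁻³·A⁻¹] / [A] = kg·m²·s⁻³·A⁻²
Every term reduces to kg·m²·s⁻³·A⁻².

Yes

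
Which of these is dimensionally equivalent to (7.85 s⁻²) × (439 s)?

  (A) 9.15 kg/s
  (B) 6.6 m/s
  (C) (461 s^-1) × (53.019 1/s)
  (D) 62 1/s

Reference: [s⁻²] · [s] = s⁻¹.
Each option:
  (A) kg·s⁻¹
  (B) m·s⁻¹
  (C) [s⁻¹] · [s⁻¹] = s⁻²
  (D) s⁻¹  ← same
Only (D) matches s⁻¹.

(D)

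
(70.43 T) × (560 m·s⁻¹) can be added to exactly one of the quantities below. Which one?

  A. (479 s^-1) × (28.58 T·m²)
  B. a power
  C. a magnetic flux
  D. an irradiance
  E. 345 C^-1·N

Reference: [kg·s⁻²·A⁻¹] · [m·s⁻¹] = kg·m·s⁻³·A⁻¹.
Each option:
  A. [s⁻¹] · [kg·m²·s⁻²·A⁻¹] = kg·m²·s⁻³·A⁻¹
  B. [power] = kg·m²·s⁻³
  C. [magnetic flux] = kg·m²·s⁻²·A⁻¹
  D. [irradiance] = kg·s⁻³
  E. N·C⁻¹ = kg·m·s⁻²·(s·A)⁻¹ = kg·m·s⁻³·A⁻¹  ← same
Only E. matches kg·m·s⁻³·A⁻¹.

E.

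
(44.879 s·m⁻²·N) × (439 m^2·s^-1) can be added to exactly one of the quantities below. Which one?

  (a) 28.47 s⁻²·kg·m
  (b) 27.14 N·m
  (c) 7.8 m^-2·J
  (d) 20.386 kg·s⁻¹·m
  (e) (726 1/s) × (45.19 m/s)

(a)

Reference: [kg·m⁻¹·s⁻¹] · [m²·s⁻¹] = kg·m·s⁻².
Each option:
  (a) kg·m·s⁻²  ← same
  (b) N·m = kg·m·s⁻²·m = kg·m²·s⁻²
  (c) J·m⁻² = N·m·m⁻² = kg·s⁻²
  (d) kg·m·s⁻¹
  (e) [s⁻¹] · [m·s⁻¹] = m·s⁻²
Only (a) matches kg·m·s⁻².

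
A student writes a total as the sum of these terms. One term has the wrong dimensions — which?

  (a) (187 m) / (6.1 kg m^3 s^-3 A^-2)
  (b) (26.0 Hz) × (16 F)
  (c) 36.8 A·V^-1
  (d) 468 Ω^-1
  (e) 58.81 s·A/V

(e)

Expand each in SI base units:
  (a) [m] / [kg·m³·s⁻³·A⁻²] = kg⁻¹·m⁻²·s³·A²
  (b) [s⁻¹] · [kg⁻¹·m⁻²·s⁴·A²] = kg⁻¹·m⁻²·s³·A²
  (c) A·V⁻¹ = A·(J·C⁻¹)⁻¹ = kg⁻¹·m⁻²·s³·A²
  (d) Ω⁻¹ = (V·A⁻¹)⁻¹ = kg⁻¹·m⁻²·s³·A²
  (e) A·s·V⁻¹ = A·s·(J·C⁻¹)⁻¹ = kg⁻¹·m⁻²·s⁴·A²
All reduce to kg⁻¹·m⁻²·s³·A² except (e), which is kg⁻¹·m⁻²·s⁴·A².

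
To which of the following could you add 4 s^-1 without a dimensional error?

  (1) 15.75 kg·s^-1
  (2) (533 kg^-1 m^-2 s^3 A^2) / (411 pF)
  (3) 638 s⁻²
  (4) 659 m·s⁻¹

Reference: s⁻¹.
Each option:
  (1) kg·s⁻¹
  (2) [kg⁻¹·m⁻²·s³·A²] / [kg⁻¹·m⁻²·s⁴·A²] = s⁻¹  ← same
  (3) s⁻²
  (4) m·s⁻¹
Only (2) matches s⁻¹.

(2)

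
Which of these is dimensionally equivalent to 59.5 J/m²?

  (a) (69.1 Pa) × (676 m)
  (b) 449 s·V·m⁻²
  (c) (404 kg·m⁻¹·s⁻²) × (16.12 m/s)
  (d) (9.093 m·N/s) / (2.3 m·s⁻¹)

Reference: J·m⁻² = N·m·m⁻² = kg·s⁻².
Each option:
  (a) [kg·m⁻¹·s⁻²] · [m] = kg·s⁻²  ← same
  (b) V·s·m⁻² = J·C⁻¹·s·m⁻² = kg·s⁻²·A⁻¹
  (c) [kg·m⁻¹·s⁻²] · [m·s⁻¹] = kg·s⁻³
  (d) [kg·m²·s⁻³] / [m·s⁻¹] = kg·m·s⁻²
Only (a) matches kg·s⁻².

(a)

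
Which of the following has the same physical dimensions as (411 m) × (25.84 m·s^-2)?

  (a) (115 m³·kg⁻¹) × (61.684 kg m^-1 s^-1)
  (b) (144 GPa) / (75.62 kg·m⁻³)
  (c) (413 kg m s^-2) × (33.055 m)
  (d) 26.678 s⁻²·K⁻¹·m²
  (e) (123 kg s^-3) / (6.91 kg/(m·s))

(b)

Reference: [m] · [m·s⁻²] = m²·s⁻².
Each option:
  (a) [kg⁻¹·m³] · [kg·m⁻¹·s⁻¹] = m²·s⁻¹
  (b) [kg·m⁻¹·s⁻²] / [kg·m⁻³] = m²·s⁻²  ← same
  (c) [kg·m·s⁻²] · [m] = kg·m²·s⁻²
  (d) m²·s⁻²·K⁻¹
  (e) [kg·s⁻³] / [kg·m⁻¹·s⁻¹] = m·s⁻²
Only (b) matches m²·s⁻².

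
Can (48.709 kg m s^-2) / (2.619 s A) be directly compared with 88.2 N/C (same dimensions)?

In SI base units:
  (48.709 kg m s^-2) / (2.619 s A):  [kg·m·s⁻²] / [s·A] = kg·m·s⁻³·A⁻¹
  88.2 N/C:  N·C⁻¹ = kg·m·s⁻²·(s·A)⁻¹ = kg·m·s⁻³·A⁻¹
Both are kg·m·s⁻³·A⁻¹, so they have the same dimensions and can be added.

Yes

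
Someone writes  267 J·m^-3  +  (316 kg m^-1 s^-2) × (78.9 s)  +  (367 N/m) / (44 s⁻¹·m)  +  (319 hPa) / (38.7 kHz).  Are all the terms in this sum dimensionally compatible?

In SI base units:
  267 J·m^-3:  J·m⁻³ = N·m·m⁻³ = kg·m⁻¹·s⁻²
  (316 kg m^-1 s^-2) × (78.9 s):  [kg·m⁻¹·s⁻²] · [s] = kg·m⁻¹·s⁻¹
  (367 N/m) / (44 s⁻¹·m):  [kg·s⁻²] / [m·s⁻¹] = kg·m⁻¹·s⁻¹
  (319 hPa) / (38.7 kHz):  [kg·m⁻¹·s⁻²] / [s⁻¹] = kg·m⁻¹·s⁻¹
The terms do not share a single dimension (kg·m⁻¹·s⁻² vs kg·m⁻¹·s⁻¹).

No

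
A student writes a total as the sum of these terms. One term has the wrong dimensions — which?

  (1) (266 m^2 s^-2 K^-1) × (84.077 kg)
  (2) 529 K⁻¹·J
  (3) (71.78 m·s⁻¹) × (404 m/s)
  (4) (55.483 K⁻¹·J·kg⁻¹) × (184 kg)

Work out the base dimensions of each:
  (1) [m²·s⁻²·K⁻¹] · [kg] = kg·m²·s⁻²·K⁻¹
  (2) J·K⁻¹ = N·m·K⁻¹ = kg·m²·s⁻²·K⁻¹
  (3) [m·s⁻¹] · [m·s⁻¹] = m²·s⁻²
  (4) [m²·s⁻²·K⁻¹] · [kg] = kg·m²·s⁻²·K⁻¹
All reduce to kg·m²·s⁻²·K⁻¹ except (3), which is m²·s⁻².

(3)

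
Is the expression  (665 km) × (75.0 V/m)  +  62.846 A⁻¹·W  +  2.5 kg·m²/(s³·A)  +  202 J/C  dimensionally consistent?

In SI base units:
  (665 km) × (75.0 V/m):  [m] · [kg·m·s⁻³·A⁻¹] = kg·m²·s⁻³·A⁻¹
  62.846 A⁻¹·W:  W·A⁻¹ = J·s⁻¹·A⁻¹ = kg·m²·s⁻³·A⁻¹
  2.5 kg·m²/(s³·A):  kg·m²·s⁻³·A⁻¹
  202 J/C:  J·C⁻¹ = N·m·(s·A)⁻¹ = kg·m²·s⁻³·A⁻¹
Every term reduces to kg·m²·s⁻³·A⁻¹.

Yes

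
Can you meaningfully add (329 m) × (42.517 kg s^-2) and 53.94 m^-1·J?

In SI base units:
  (329 m) × (42.517 kg s^-2):  [m] · [kg·s⁻²] = kg·m·s⁻²
  53.94 m^-1·J:  J·m⁻¹ = N·m·m⁻¹ = kg·m·s⁻²
Both are kg·m·s⁻², so they have the same dimensions and can be added.

Yes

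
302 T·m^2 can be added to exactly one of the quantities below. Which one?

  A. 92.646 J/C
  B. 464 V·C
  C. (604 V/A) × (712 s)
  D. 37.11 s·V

D.

Reference: T·m² = Wb·m⁻²·m² = kg·m²·s⁻²·A⁻¹.
Each option:
  A. J·C⁻¹ = N·m·(s·A)⁻¹ = kg·m²·s⁻³·A⁻¹
  B. C·V = s·A·J·C⁻¹ = kg·m²·s⁻²
  C. [kg·m²·s⁻³·A⁻²] · [s] = kg·m²·s⁻²·A⁻²
  D. V·s = J·C⁻¹·s = kg·m²·s⁻²·A⁻¹  ← same
Only D. matches kg·m²·s⁻²·A⁻¹.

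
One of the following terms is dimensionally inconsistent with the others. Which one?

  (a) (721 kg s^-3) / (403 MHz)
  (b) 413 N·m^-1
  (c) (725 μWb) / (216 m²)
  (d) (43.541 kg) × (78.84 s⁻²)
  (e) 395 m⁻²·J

Work out the base dimensions of each:
  (a) [kg·s⁻³] / [s⁻¹] = kg·s⁻²
  (b) N·m⁻¹ = kg·m·s⁻²·m⁻¹ = kg·s⁻²
  (c) [kg·m²·s⁻²·A⁻¹] / [m²] = kg·s⁻²·A⁻¹
  (d) [kg] · [s⁻²] = kg·s⁻²
  (e) J·m⁻² = N·m·m⁻² = kg·s⁻²
All reduce to kg·s⁻² except (c), which is kg·s⁻²·A⁻¹.

(c)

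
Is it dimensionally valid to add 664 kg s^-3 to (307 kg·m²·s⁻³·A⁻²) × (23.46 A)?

Dimensions:
  664 kg s^-3:  kg·s⁻³
  (307 kg·m²·s⁻³·A⁻²) × (23.46 A):  [kg·m²·s⁻³·A⁻²] · [A] = kg·m²·s⁻³·A⁻¹
kg·s⁻³ ≠ kg·m²·s⁻³·A⁻¹, so they cannot be added.

No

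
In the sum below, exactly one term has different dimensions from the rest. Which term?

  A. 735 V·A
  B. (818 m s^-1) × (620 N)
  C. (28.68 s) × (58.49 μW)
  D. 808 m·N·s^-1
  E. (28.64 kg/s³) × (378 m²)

C.

Expand each in SI base units:
  A. V·A = J·C⁻¹·A = kg·m²·s⁻³
  B. [m·s⁻¹] · [kg·m·s⁻²] = kg·m²·s⁻³
  C. [s] · [kg·m²·s⁻³] = kg·m²·s⁻²
  D. N·m·s⁻¹ = kg·m·s⁻²·m·s⁻¹ = kg·m²·s⁻³
  E. [kg·s⁻³] · [m²] = kg·m²·s⁻³
All reduce to kg·m²·s⁻³ except C., which is kg·m²·s⁻².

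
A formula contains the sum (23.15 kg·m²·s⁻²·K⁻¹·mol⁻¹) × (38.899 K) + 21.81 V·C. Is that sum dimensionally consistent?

Dimensions:
  (23.15 kg·m²·s⁻²·K⁻¹·mol⁻¹) × (38.899 K):  [kg·m²·s⁻²·K⁻¹·mol⁻¹] · [K] = kg·m²·s⁻²·mol⁻¹
  21.81 V·C:  C·V = s·A·J·C⁻¹ = kg·m²·s⁻²
kg·m²·s⁻²·mol⁻¹ ≠ kg·m²·s⁻², so they cannot be added.

No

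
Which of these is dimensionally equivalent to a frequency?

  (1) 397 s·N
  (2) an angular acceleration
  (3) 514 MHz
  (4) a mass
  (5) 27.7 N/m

(3)

Reference: [frequency] = s⁻¹.
Each option:
  (1) N·s = kg·m·s⁻²·s = kg·m·s⁻¹
  (2) [angular acceleration] = s⁻²
  (3) Hz = s⁻¹  ← same
  (4) [mass] = kg
  (5) N·m⁻¹ = kg·m·s⁻²·m⁻¹ = kg·s⁻²
Only (3) matches s⁻¹.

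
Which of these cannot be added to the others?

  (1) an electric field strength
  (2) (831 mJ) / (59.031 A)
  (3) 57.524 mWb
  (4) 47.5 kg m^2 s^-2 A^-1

(1)

Reduce each to base SI dimensions:
  (1) [electric field strength] = kg·m·s⁻³·A⁻¹
  (2) [kg·m²·s⁻²] / [A] = kg·m²·s⁻²·A⁻¹
  (3) Wb = V·s = kg·m²·s⁻²·A⁻¹
  (4) kg·m²·s⁻²·A⁻¹
All reduce to kg·m²·s⁻²·A⁻¹ except (1), which is kg·m·s⁻³·A⁻¹.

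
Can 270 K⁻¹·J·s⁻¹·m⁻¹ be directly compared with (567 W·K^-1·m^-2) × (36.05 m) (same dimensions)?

Yes

Reduce each to base SI dimensions:
  270 K⁻¹·J·s⁻¹·m⁻¹:  J·s⁻¹·m⁻¹·K⁻¹ = N·m·s⁻¹·m⁻¹·K⁻¹ = kg·m·s⁻³·K⁻¹
  (567 W·K^-1·m^-2) × (36.05 m):  [kg·s⁻³·K⁻¹] · [m] = kg·m·s⁻³·K⁻¹
Both are kg·m·s⁻³·K⁻¹, so they have the same dimensions and can be added.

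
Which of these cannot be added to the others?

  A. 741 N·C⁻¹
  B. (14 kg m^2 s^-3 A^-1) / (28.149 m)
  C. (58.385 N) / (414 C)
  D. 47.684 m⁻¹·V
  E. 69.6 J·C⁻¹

E.

Dimensions:
  A. N·C⁻¹ = kg·m·s⁻²·(s·A)⁻¹ = kg·m·s⁻³·A⁻¹
  B. [kg·m²·s⁻³·A⁻¹] / [m] = kg·m·s⁻³·A⁻¹
  C. [kg·m·s⁻²] / [s·A] = kg·m·s⁻³·A⁻¹
  D. V·m⁻¹ = J·C⁻¹·m⁻¹ = kg·m·s⁻³·A⁻¹
  E. J·C⁻¹ = N·m·(s·A)⁻¹ = kg·m²·s⁻³·A⁻¹
All reduce to kg·m·s⁻³·A⁻¹ except E., which is kg·m²·s⁻³·A⁻¹.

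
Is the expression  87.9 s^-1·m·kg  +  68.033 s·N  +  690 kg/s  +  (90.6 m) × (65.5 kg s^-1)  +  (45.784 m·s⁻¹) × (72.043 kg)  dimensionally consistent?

No

Dimensions:
  87.9 s^-1·m·kg:  kg·m·s⁻¹
  68.033 s·N:  N·s = kg·m·s⁻²·s = kg·m·s⁻¹
  690 kg/s:  kg·s⁻¹
  (90.6 m) × (65.5 kg s^-1):  [m] · [kg·s⁻¹] = kg·m·s⁻¹
  (45.784 m·s⁻¹) × (72.043 kg):  [m·s⁻¹] · [kg] = kg·m·s⁻¹
The terms do not share a single dimension (kg·m·s⁻¹ vs kg·s⁻¹).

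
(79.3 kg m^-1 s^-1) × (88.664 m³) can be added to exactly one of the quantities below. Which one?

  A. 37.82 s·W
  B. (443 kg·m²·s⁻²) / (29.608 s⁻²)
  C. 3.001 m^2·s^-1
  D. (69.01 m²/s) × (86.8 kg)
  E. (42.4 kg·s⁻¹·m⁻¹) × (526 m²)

D.

Reference: [kg·m⁻¹·s⁻¹] · [m³] = kg·m²·s⁻¹.
Each option:
  A. W·s = J·s⁻¹·s = kg·m²·s⁻²
  B. [kg·m²·s⁻²] / [s⁻²] = kg·m²
  C. m²·s⁻¹
  D. [m²·s⁻¹] · [kg] = kg·m²·s⁻¹  ← same
  E. [kg·m⁻¹·s⁻¹] · [m²] = kg·m·s⁻¹
Only D. matches kg·m²·s⁻¹.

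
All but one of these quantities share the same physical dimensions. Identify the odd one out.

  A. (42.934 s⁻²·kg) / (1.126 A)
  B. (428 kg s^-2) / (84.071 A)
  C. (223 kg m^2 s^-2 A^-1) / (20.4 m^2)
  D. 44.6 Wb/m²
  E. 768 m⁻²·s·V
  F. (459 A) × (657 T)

Dimensions:
  A. [kg·s⁻²] / [A] = kg·s⁻²·A⁻¹
  B. [kg·s⁻²] / [A] = kg·s⁻²·A⁻¹
  C. [kg·m²·s⁻²·A⁻¹] / [m²] = kg·s⁻²·A⁻¹
  D. Wb·m⁻² = V·s·m⁻² = kg·s⁻²·A⁻¹
  E. V·s·m⁻² = J·C⁻¹·s·m⁻² = kg·s⁻²·A⁻¹
  F. [A] · [kg·s⁻²·A⁻¹] = kg·s⁻²
All reduce to kg·s⁻²·A⁻¹ except F., which is kg·s⁻².

F.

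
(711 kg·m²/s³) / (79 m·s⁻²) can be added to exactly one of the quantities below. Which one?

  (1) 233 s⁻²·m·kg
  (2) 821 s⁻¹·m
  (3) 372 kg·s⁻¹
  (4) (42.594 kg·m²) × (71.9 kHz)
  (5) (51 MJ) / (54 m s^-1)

(5)

Reference: [kg·m²·s⁻³] / [m·s⁻²] = kg·m·s⁻¹.
Each option:
  (1) kg·m·s⁻²
  (2) m·s⁻¹
  (3) kg·s⁻¹
  (4) [kg·m²] · [s⁻¹] = kg·m²·s⁻¹
  (5) [kg·m²·s⁻²] / [m·s⁻¹] = kg·m·s⁻¹  ← same
Only (5) matches kg·m·s⁻¹.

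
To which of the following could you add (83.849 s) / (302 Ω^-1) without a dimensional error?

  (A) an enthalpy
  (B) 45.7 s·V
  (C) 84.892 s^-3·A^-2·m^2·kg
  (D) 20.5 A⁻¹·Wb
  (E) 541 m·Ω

Reference: [s] / [kg⁻¹·m⁻²·s³·A²] = kg·m²·s⁻²·A⁻².
Each option:
  (A) [enthalpy] = kg·m²·s⁻²
  (B) V·s = J·C⁻¹·s = kg·m²·s⁻²·A⁻¹
  (C) kg·m²·s⁻³·A⁻²
  (D) Wb·A⁻¹ = V·s·A⁻¹ = kg·m²·s⁻²·A⁻²  ← same
  (E) Ω·m = V·A⁻¹·m = kg·m³·s⁻³·A⁻²
Only (D) matches kg·m²·s⁻²·A⁻².

(D)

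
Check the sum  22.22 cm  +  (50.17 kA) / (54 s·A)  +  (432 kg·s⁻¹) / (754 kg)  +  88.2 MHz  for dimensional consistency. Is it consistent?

No

Dimensions:
  22.22 cm:  m
  (50.17 kA) / (54 s·A):  [A] / [s·A] = s⁻¹
  (432 kg·s⁻¹) / (754 kg):  [kg·s⁻¹] / [kg] = s⁻¹
  88.2 MHz:  Hz = s⁻¹
The terms do not share a single dimension (m vs s⁻¹).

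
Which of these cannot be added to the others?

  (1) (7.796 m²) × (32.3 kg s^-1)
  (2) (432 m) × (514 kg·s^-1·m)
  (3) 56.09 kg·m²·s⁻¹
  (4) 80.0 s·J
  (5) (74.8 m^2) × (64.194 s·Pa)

Expand each in SI base units:
  (1) [m²] · [kg·s⁻¹] = kg·m²·s⁻¹
  (2) [m] · [kg·m·s⁻¹] = kg·m²·s⁻¹
  (3) kg·m²·s⁻¹
  (4) J·s = N·m·s = kg·m²·s⁻¹
  (5) [m²] · [kg·m⁻¹·s⁻¹] = kg·m·s⁻¹
All reduce to kg·m²·s⁻¹ except (5), which is kg·m·s⁻¹.

(5)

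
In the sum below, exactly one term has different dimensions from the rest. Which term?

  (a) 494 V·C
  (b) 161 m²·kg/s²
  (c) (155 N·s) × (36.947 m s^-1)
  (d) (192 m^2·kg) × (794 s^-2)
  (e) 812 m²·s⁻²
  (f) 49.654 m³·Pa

Work out the base dimensions of each:
  (a) C·V = s·A·J·C⁻¹ = kg·m²·s⁻²
  (b) kg·m²·s⁻²
  (c) [kg·m·s⁻¹] · [m·s⁻¹] = kg·m²·s⁻²
  (d) [kg·m²] · [s⁻²] = kg·m²·s⁻²
  (e) m²·s⁻²
  (f) Pa·m³ = N·m⁻²·m³ = kg·m²·s⁻²
All reduce to kg·m²·s⁻² except (e), which is m²·s⁻².

(e)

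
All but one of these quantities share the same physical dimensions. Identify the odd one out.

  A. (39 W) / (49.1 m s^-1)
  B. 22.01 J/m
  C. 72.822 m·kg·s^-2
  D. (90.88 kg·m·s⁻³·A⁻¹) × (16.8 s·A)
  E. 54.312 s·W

Work out the base dimensions of each:
  A. [kg·m²·s⁻³] / [m·s⁻¹] = kg·m·s⁻²
  B. J·m⁻¹ = N·m·m⁻¹ = kg·m·s⁻²
  C. kg·m·s⁻²
  D. [kg·m·s⁻³·A⁻¹] · [s·A] = kg·m·s⁻²
  E. W·s = J·s⁻¹·s = kg·m²·s⁻²
All reduce to kg·m·s⁻² except E., which is kg·m²·s⁻².

E.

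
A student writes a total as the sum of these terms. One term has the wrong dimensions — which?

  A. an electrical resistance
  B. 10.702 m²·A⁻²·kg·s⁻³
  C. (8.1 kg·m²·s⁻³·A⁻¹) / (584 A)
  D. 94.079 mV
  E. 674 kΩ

D.

Dimensions:
  A. [electrical resistance] = kg·m²·s⁻³·A⁻²
  B. kg·m²·s⁻³·A⁻²
  C. [kg·m²·s⁻³·A⁻¹] / [A] = kg·m²·s⁻³·A⁻²
  D. V = J·C⁻¹ = kg·m²·s⁻³·A⁻¹
  E. Ω = V·A⁻¹ = kg·m²·s⁻³·A⁻²
All reduce to kg·m²·s⁻³·A⁻² except D., which is kg·m²·s⁻³·A⁻¹.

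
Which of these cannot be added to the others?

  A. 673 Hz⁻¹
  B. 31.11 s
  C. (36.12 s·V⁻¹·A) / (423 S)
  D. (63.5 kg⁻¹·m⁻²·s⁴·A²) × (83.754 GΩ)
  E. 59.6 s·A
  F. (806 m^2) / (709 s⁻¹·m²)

In SI base units:
  A. Hz⁻¹ = (s⁻¹)⁻¹ = s
  B. s
  C. [kg⁻¹·m⁻²·s⁴·A²] / [kg⁻¹·m⁻²·s³·A²] = s
  D. [kg⁻¹·m⁻²·s⁴·A²] · [kg·m²·s⁻³·A⁻²] = s
  E. A·s = s·A
  F. [m²] / [m²·s⁻¹] = s
All reduce to s except E., which is s·A.

E.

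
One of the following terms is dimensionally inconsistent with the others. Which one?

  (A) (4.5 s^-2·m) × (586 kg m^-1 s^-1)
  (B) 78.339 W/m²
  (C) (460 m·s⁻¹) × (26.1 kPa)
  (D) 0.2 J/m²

Expand each in SI base units:
  (A) [m·s⁻²] · [kg·m⁻¹·s⁻¹] = kg·s⁻³
  (B) W·m⁻² = J·s⁻¹·m⁻² = kg·s⁻³
  (C) [m·s⁻¹] · [kg·m⁻¹·s⁻²] = kg·s⁻³
  (D) J·m⁻² = N·m·m⁻² = kg·s⁻²
All reduce to kg·s⁻³ except (D), which is kg·s⁻².

(D)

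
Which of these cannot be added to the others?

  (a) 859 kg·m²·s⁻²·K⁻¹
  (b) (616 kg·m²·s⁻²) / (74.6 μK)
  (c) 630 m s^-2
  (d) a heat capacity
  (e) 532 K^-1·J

Reduce each to base SI dimensions:
  (a) kg·m²·s⁻²·K⁻¹
  (b) [kg·m²·s⁻²] / [K] = kg·m²·s⁻²·K⁻¹
  (c) m·s⁻²
  (d) [heat capacity] = kg·m²·s⁻²·K⁻¹
  (e) J·K⁻¹ = N·m·K⁻¹ = kg·m²·s⁻²·K⁻¹
All reduce to kg·m²·s⁻²·K⁻¹ except (c), which is m·s⁻².

(c)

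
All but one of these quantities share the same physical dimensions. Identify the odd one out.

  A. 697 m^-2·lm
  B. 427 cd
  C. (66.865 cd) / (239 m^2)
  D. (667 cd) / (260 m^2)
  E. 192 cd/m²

B.

Reduce each to base SI dimensions:
  A. lm·m⁻² = cd·m⁻² = m⁻²·cd
  B. cd
  C. [cd] / [m²] = m⁻²·cd
  D. [cd] / [m²] = m⁻²·cd
  E. cd·m⁻² = m⁻²·cd
All reduce to m⁻²·cd except B., which is cd.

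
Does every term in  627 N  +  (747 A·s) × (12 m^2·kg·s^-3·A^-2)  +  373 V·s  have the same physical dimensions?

No

Expand each in SI base units:
  627 N:  N = kg·m·s⁻²
  (747 A·s) × (12 m^2·kg·s^-3·A^-2):  [s·A] · [kg·m²·s⁻³·A⁻²] = kg·m²·s⁻²·A⁻¹
  373 V·s:  V·s = J·C⁻¹·s = kg·m²·s⁻²·A⁻¹
The terms do not share a single dimension (kg·m²·s⁻²·A⁻¹ vs kg·m·s⁻²).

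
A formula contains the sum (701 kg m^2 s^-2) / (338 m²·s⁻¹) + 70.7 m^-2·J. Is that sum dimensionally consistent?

No

Work out the base dimensions of each:
  (701 kg m^2 s^-2) / (338 m²·s⁻¹):  [kg·m²·s⁻²] / [m²·s⁻¹] = kg·s⁻¹
  70.7 m^-2·J:  J·m⁻² = N·m·m⁻² = kg·s⁻²
kg·s⁻¹ ≠ kg·s⁻², so they cannot be added.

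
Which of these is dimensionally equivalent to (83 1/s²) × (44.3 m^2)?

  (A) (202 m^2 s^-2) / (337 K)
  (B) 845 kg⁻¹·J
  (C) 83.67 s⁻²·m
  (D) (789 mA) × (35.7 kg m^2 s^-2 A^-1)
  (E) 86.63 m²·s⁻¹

(B)

Reference: [s⁻²] · [m²] = m²·s⁻².
Each option:
  (A) [m²·s⁻²] / [K] = m²·s⁻²·K⁻¹
  (B) J·kg⁻¹ = N·m·kg⁻¹ = m²·s⁻²  ← same
  (C) m·s⁻²
  (D) [A] · [kg·m²·s⁻²·A⁻¹] = kg·m²·s⁻²
  (E) m²·s⁻¹
Only (B) matches m²·s⁻².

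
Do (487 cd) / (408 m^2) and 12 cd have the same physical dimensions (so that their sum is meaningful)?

Dimensions:
  (487 cd) / (408 m^2):  [cd] / [m²] = m⁻²·cd
  12 cd:  cd
m⁻²·cd ≠ cd, so they cannot be added.

No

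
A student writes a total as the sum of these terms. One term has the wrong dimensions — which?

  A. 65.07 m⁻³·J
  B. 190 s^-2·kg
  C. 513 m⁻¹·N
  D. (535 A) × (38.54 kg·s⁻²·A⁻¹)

Expand each in SI base units:
  A. J·m⁻³ = N·m·m⁻³ = kg·m⁻¹·s⁻²
  B. kg·s⁻²
  C. N·m⁻¹ = kg·m·s⁻²·m⁻¹ = kg·s⁻²
  D. [A] · [kg·s⁻²·A⁻¹] = kg·s⁻²
All reduce to kg·s⁻² except A., which is kg·m⁻¹·s⁻².

A.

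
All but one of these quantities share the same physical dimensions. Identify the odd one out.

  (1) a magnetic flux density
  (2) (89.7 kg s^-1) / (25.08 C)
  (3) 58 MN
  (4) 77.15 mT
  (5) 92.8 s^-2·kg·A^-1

Reduce each to base SI dimensions:
  (1) [magnetic flux density] = kg·s⁻²·A⁻¹
  (2) [kg·s⁻¹] / [s·A] = kg·s⁻²·A⁻¹
  (3) N = kg·m·s⁻²
  (4) T = Wb·m⁻² = kg·s⁻²·A⁻¹
  (5) kg·s⁻²·A⁻¹
All reduce to kg·s⁻²·A⁻¹ except (3), which is kg·m·s⁻².

(3)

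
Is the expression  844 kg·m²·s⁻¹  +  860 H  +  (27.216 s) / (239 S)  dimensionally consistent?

No

In SI base units:
  844 kg·m²·s⁻¹:  kg·m²·s⁻¹
  860 H:  H = V·s·A⁻¹ = kg·m²·s⁻²·A⁻²
  (27.216 s) / (239 S):  [s] / [kg⁻¹·m⁻²·s³·A²] = kg·m²·s⁻²·A⁻²
The terms do not share a single dimension (kg·m²·s⁻²·A⁻² vs kg·m²·s⁻¹).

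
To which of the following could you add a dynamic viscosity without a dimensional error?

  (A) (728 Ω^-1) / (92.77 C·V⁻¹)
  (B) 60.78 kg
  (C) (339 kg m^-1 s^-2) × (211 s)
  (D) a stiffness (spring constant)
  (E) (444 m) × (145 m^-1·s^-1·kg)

Reference: [dynamic viscosity] = kg·m⁻¹·s⁻¹.
Each option:
  (A) [kg⁻¹·m⁻²·s³·A²] / [kg⁻¹·m⁻²·s⁴·A²] = s⁻¹
  (B) kg
  (C) [kg·m⁻¹·s⁻²] · [s] = kg·m⁻¹·s⁻¹  ← same
  (D) [stiffness (spring constant)] = kg·s⁻²
  (E) [m] · [kg·m⁻¹·s⁻¹] = kg·s⁻¹
Only (C) matches kg·m⁻¹·s⁻¹.

(C)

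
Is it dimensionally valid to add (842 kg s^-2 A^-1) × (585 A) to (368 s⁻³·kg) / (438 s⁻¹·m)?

No

In SI base units:
  (842 kg s^-2 A^-1) × (585 A):  [kg·s⁻²·A⁻¹] · [A] = kg·s⁻²
  (368 s⁻³·kg) / (438 s⁻¹·m):  [kg·s⁻³] / [m·s⁻¹] = kg·m⁻¹·s⁻²
kg·s⁻² ≠ kg·m⁻¹·s⁻², so they cannot be added.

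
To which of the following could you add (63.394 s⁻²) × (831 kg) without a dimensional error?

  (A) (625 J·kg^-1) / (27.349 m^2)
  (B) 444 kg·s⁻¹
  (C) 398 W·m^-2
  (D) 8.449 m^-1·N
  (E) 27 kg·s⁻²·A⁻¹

Reference: [s⁻²] · [kg] = kg·s⁻².
Each option:
  (A) [m²·s⁻²] / [m²] = s⁻²
  (B) kg·s⁻¹
  (C) W·m⁻² = J·s⁻¹·m⁻² = kg·s⁻³
  (D) N·m⁻¹ = kg·m·s⁻²·m⁻¹ = kg·s⁻²  ← same
  (E) kg·s⁻²·A⁻¹
Only (D) matches kg·s⁻².

(D)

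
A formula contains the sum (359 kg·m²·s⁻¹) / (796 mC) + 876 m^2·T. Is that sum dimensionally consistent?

Dimensions:
  (359 kg·m²·s⁻¹) / (796 mC):  [kg·m²·s⁻¹] / [s·A] = kg·m²·s⁻²·A⁻¹
  876 m^2·T:  T·m² = Wb·m⁻²·m² = kg·m²·s⁻²·A⁻¹
Both are kg·m²·s⁻²·A⁻¹, so they have the same dimensions and can be added.

Yes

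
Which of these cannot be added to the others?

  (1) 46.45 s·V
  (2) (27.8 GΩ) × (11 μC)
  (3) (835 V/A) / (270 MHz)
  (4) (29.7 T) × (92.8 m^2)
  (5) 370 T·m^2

In SI base units:
  (1) V·s = J·C⁻¹·s = kg·m²·s⁻²·A⁻¹
  (2) [kg·m²·s⁻³·A⁻²] · [s·A] = kg·m²·s⁻²·A⁻¹
  (3) [kg·m²·s⁻³·A⁻²] / [s⁻¹] = kg·m²·s⁻²·A⁻²
  (4) [kg·s⁻²·A⁻¹] · [m²] = kg·m²·s⁻²·A⁻¹
  (5) T·m² = Wb·m⁻²·m² = kg·m²·s⁻²·A⁻¹
All reduce to kg·m²·s⁻²·A⁻¹ except (3), which is kg·m²·s⁻²·A⁻².

(3)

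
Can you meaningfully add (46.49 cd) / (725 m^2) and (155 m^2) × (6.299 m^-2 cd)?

No

Reduce each to base SI dimensions:
  (46.49 cd) / (725 m^2):  [cd] / [m²] = m⁻²·cd
  (155 m^2) × (6.299 m^-2 cd):  [m²] · [m⁻²·cd] = cd
m⁻²·cd ≠ cd, so they cannot be added.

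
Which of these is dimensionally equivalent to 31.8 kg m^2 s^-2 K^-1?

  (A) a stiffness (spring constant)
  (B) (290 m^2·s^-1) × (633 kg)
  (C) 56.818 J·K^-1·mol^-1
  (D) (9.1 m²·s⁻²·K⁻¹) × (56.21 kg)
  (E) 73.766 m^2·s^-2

(D)

Reference: kg·m²·s⁻²·K⁻¹.
Each option:
  (A) [stiffness (spring constant)] = kg·s⁻²
  (B) [m²·s⁻¹] · [kg] = kg·m²·s⁻¹
  (C) J·mol⁻¹·K⁻¹ = N·m·mol⁻¹·K⁻¹ = kg·m²·s⁻²·K⁻¹·mol⁻¹
  (D) [m²·s⁻²·K⁻¹] · [kg] = kg·m²·s⁻²·K⁻¹  ← same
  (E) m²·s⁻²
Only (D) matches kg·m²·s⁻²·K⁻¹.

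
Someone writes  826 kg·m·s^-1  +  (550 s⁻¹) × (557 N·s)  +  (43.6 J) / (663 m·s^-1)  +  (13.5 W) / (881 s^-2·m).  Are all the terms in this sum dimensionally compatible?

No

Reduce each to base SI dimensions:
  826 kg·m·s^-1:  kg·m·s⁻¹
  (550 s⁻¹) × (557 N·s):  [s⁻¹] · [kg·m·s⁻¹] = kg·m·s⁻²
  (43.6 J) / (663 m·s^-1):  [kg·m²·s⁻²] / [m·s⁻¹] = kg·m·s⁻¹
  (13.5 W) / (881 s^-2·m):  [kg·m²·s⁻³] / [m·s⁻²] = kg·m·s⁻¹
The terms do not share a single dimension (kg·m·s⁻² vs kg·m·s⁻¹).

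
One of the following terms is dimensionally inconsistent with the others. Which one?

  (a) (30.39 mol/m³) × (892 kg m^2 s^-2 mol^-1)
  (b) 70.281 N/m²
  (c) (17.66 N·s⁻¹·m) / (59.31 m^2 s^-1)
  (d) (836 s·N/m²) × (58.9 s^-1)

(c)

Reduce each to base SI dimensions:
  (a) [m⁻³·mol] · [kg·m²·s⁻²·mol⁻¹] = kg·m⁻¹·s⁻²
  (b) N·m⁻² = kg·m·s⁻²·m⁻² = kg·m⁻¹·s⁻²
  (c) [kg·m²·s⁻³] / [m²·s⁻¹] = kg·s⁻²
  (d) [kg·m⁻¹·s⁻¹] · [s⁻¹] = kg·m⁻¹·s⁻²
All reduce to kg·m⁻¹·s⁻² except (c), which is kg·s⁻².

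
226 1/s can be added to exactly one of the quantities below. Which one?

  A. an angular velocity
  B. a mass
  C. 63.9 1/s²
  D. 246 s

Reference: s⁻¹.
Each option:
  A. [angular velocity] = s⁻¹  ← same
  B. [mass] = kg
  C. s⁻²
  D. s
Only A. matches s⁻¹.

A.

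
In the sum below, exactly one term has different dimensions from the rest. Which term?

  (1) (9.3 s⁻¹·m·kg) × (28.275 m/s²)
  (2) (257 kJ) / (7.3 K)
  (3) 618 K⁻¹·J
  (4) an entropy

(1)

Reduce each to base SI dimensions:
  (1) [kg·m·s⁻¹] · [m·s⁻²] = kg·m²·s⁻³
  (2) [kg·m²·s⁻²] / [K] = kg·m²·s⁻²·K⁻¹
  (3) J·K⁻¹ = N·m·K⁻¹ = kg·m²·s⁻²·K⁻¹
  (4) [entropy] = kg·m²·s⁻²·K⁻¹
All reduce to kg·m²·s⁻²·K⁻¹ except (1), which is kg·m²·s⁻³.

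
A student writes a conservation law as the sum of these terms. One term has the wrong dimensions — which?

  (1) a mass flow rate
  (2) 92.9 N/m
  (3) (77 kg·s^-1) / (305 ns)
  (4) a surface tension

Reduce each to base SI dimensions:
  (1) [mass flow rate] = kg·s⁻¹
  (2) N·m⁻¹ = kg·m·s⁻²·m⁻¹ = kg·s⁻²
  (3) [kg·s⁻¹] / [s] = kg·s⁻²
  (4) [surface tension] = kg·s⁻²
All reduce to kg·s⁻² except (1), which is kg·s⁻¹.

(1)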